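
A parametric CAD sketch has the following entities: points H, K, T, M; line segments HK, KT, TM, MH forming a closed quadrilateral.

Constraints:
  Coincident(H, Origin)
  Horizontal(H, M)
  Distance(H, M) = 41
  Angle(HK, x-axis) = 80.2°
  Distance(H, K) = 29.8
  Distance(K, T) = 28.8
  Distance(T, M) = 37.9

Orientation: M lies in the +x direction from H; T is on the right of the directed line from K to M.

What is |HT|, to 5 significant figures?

3.1690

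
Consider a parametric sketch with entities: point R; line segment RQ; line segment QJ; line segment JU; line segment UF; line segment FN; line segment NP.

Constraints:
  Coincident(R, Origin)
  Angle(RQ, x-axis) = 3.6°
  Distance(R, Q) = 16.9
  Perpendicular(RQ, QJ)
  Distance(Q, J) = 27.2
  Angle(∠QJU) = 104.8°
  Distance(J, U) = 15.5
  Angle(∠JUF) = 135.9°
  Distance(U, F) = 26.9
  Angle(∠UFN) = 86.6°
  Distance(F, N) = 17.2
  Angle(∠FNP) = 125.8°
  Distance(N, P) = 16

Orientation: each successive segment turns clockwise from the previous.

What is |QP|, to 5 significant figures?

13.441

R is at the origin; RQ runs at 3.6° with length 16.9, so Q = (16.867, 1.0612). The perpendicularity gives QJ at right angles to RQ, so QJ runs at -86.400°; with |QJ| = 27.2, J = (18.575, -26.085). ∠QJU = 104.8° gives JU at -161.60° from the x-axis; with |JU| = 15.5, U = (3.8670, -30.978). ∠JUF = 135.9° gives UF at 154.30° from the x-axis; with |UF| = 26.9, F = (-20.372, -19.312). ∠UFN = 86.6° gives FN at 60.900° from the x-axis; with |FN| = 17.2, N = (-12.007, -4.2834). ∠FNP = 125.8° gives NP at 6.7000° from the x-axis; with |NP| = 16.0, P = (3.8837, -2.4167). Then |QP| = |P − Q| = 13.441.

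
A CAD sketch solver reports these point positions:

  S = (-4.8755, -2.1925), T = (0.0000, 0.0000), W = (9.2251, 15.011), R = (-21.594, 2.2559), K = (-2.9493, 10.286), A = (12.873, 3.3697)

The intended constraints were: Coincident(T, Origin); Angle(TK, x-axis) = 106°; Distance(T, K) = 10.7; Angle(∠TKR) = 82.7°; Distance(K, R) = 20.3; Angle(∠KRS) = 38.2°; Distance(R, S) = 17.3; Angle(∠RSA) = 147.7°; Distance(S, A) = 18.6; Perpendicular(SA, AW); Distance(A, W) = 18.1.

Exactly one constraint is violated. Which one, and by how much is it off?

Distance(A, W) = 18.1 — off by 5.90.

T = (0.00, 0.00) ✓; TK at 106.0° ✓; |TK| = 10.70 ✓; ∠TKR = 82.70° ✓; |KR| = 20.30 ✓; ∠KRS = 38.20° ✓; |RS| = 17.30 ✓; ∠RSA = 147.7° ✓; |SA| = 18.60 ✓; ∠(SA, AW) = 90.00° ✓; |AW| = 12.20 ✗.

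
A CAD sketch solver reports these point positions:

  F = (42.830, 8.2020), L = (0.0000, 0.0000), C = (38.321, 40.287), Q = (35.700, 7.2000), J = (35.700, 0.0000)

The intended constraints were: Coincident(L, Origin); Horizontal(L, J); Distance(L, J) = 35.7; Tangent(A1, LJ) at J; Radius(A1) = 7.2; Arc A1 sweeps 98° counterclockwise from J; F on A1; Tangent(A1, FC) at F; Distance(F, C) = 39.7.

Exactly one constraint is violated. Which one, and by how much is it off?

Distance(F, C) = 39.7 — off by 7.30.

L = (0.00, 0.00) ✓; L.y = 0.00, J.y = 0.00 ✓; |LJ| = 35.70 ✓; ∠(QJ, JL) = 90.00° ✓; |QJ| = 7.200 ✓; bearing(Q→F) − bearing(Q→J) = 98.00° ✓; |QF| = 7.200 ✓; ∠(QF, FC) = 90.00° ✓; |FC| = 32.40 ✗.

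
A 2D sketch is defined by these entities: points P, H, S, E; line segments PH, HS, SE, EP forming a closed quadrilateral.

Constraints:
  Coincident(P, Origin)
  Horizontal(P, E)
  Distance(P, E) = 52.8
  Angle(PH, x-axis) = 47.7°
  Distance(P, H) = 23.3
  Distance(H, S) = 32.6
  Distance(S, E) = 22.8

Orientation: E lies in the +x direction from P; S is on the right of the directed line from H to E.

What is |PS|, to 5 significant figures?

34.308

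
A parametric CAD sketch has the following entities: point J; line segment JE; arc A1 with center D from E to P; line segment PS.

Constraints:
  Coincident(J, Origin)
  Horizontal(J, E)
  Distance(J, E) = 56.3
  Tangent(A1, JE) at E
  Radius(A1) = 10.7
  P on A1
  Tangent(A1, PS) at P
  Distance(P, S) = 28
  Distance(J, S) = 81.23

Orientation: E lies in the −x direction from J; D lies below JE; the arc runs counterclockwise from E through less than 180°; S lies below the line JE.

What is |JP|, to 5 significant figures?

67.239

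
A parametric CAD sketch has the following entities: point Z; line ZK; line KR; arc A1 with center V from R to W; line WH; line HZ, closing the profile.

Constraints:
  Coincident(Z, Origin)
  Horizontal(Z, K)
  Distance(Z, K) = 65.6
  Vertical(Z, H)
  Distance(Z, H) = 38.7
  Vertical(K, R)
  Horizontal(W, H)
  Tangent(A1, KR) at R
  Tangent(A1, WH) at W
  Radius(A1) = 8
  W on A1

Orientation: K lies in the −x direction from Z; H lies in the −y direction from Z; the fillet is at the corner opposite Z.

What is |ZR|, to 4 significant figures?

72.43

Z is at the origin; ZK is horizontal with |ZK| = 65.6 and K on the −x side, so K = (-65.60, 0.000). ZH is vertical with |ZH| = 38.7 and H on the −y side, so H = (0.000, -38.70). The virtual corner opposite Z is at (-65.60, -38.70). Since A1 is tangent to KR there, VR ⟂ KR and since A1 is tangent to WH there, VW ⟂ WH, with radius 8.0, so the center V sits 8.0 in from both sides at V = (-57.60, -30.70). That places the tangent points at R = (-65.60, -30.70) on KR and W = (-57.60, -38.70) on WH. Then |ZR| = |R − Z| = 72.43.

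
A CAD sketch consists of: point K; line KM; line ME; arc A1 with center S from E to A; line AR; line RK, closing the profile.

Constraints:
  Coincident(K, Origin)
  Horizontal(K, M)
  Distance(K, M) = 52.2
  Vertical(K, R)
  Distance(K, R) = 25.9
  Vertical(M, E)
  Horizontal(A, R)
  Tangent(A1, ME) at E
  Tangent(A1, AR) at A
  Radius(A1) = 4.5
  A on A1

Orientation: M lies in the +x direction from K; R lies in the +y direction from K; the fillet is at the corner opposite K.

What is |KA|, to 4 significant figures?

54.28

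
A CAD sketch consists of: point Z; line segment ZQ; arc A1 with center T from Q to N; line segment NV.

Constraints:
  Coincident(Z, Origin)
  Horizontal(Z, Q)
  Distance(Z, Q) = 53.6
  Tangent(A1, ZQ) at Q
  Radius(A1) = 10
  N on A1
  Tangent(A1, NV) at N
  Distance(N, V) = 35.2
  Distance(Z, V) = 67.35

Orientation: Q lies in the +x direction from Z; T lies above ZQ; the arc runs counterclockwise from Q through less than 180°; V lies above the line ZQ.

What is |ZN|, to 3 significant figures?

64.3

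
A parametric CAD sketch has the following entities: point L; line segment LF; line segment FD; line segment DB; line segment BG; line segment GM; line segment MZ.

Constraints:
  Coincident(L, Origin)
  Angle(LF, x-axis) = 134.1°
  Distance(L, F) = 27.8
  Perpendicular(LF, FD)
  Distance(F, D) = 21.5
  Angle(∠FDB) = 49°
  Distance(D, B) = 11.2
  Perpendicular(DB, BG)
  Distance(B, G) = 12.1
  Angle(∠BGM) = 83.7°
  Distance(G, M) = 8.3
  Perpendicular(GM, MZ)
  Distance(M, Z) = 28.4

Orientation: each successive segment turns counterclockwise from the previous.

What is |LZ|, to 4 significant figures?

32.68

L is at the origin; LF runs at 134.1° with length 27.8, so F = (-19.35, 19.96). LF is perpendicular to FD, so FD runs at -135.9°; with |FD| = 21.5, D = (-34.79, 5.002). ∠FDB = 49.0° gives DB at -4.900° from the x-axis; with |DB| = 11.2, B = (-23.63, 4.045). DB ⟂ BG, so BG runs at 85.10°; with |BG| = 12.1, G = (-22.59, 16.10). ∠BGM = 83.7° gives GM at -178.6° from the x-axis; with |GM| = 8.3, M = (-30.89, 15.90). GM is perpendicular to MZ, so MZ runs at -88.60°; with |MZ| = 28.4, Z = (-30.20, -12.49). Then |LZ| = |Z − L| = 32.68.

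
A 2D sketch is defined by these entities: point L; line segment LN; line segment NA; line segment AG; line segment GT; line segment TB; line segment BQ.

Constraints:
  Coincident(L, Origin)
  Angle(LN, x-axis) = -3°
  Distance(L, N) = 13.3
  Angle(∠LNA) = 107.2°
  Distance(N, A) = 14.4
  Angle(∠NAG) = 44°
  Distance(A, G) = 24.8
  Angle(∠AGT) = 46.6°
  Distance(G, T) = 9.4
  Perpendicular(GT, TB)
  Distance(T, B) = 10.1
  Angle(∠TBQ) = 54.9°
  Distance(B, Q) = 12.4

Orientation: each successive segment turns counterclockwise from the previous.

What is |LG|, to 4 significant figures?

4.549

L is at the origin; LN runs at -3.0° with length 13.3, so N = (13.28, -0.6961). ∠LNA = 107.2° gives NA at 69.80° from the x-axis; with |NA| = 14.4, A = (18.25, 12.82). ∠NAG = 44.0° gives AG at -154.2° from the x-axis; with |AG| = 24.8, G = (-4.074, 2.025). Then |LG| = |G − L| = 4.549.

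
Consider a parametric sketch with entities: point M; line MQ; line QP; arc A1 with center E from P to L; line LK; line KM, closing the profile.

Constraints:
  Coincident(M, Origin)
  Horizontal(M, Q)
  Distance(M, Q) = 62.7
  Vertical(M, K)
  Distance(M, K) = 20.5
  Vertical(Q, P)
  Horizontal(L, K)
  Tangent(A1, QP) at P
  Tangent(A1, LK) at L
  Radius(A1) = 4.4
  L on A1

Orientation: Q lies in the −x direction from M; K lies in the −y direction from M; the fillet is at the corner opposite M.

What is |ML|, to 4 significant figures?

61.80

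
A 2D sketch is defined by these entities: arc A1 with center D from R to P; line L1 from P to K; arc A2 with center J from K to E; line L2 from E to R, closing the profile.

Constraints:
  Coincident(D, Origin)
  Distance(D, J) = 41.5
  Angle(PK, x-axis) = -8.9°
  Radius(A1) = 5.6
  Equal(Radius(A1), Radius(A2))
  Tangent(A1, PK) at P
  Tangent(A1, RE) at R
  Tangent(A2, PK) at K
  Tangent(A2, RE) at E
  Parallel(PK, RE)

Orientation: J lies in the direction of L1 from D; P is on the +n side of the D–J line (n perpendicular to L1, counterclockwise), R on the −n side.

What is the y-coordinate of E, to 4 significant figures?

-11.95

Tangency of A1 to both parallel lines with radius 5.6 puts P and R at D ± 5.6·n: P = (0.8664, 5.533), R = (-0.8664, -5.533). Equal radii place K and E the same way about J: K = J + 5.6·n = (41.87, -0.8879), E = J − 5.6·n = (40.13, -11.95). So E.y = -11.95.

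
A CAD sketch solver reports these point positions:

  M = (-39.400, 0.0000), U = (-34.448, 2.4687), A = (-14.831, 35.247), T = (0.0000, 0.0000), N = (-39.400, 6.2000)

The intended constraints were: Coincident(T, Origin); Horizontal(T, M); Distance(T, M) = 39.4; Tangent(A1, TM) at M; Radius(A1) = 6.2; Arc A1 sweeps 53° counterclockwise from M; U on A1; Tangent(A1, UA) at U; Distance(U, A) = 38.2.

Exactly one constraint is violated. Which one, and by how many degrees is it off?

Tangent(A1, UA) at U — off by 6.10°.

T = (0.00, 0.00) ✓; T.y = 0.00, M.y = 0.00 ✓; |TM| = 39.40 ✓; ∠(NM, MT) = 90.00° ✓; |NM| = 6.200 ✓; bearing(N→U) − bearing(N→M) = 53.00° ✓; |NU| = 6.200 ✓; ∠(NU, UA) = 83.90° ✗; |UA| = 38.20 ✓.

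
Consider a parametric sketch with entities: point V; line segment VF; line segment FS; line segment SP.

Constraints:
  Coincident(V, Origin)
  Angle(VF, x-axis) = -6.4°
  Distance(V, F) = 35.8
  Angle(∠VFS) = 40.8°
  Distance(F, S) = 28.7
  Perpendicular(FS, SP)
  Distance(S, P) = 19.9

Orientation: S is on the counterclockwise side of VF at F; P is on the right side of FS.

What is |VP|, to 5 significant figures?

43.322

V is at the origin; VF runs at -6.4° with length 35.8, so F = 35.8·(cos -6.4°, sin -6.4°) = (35.577, -3.9906). ∠VFS = 40.8°, so FS runs at -6.4° + (180° − 40.8°) = 132.80° from the x-axis; with |FS| = 28.7, S = F + 28.7·(cos 132.80°, sin 132.80°) = (16.077, 17.067). FS ⟂ SP; with |SP| = 19.9 on the right of FS, P = S + 19.9·(0.73373, 0.67944) = (30.678, 30.588). Then |VP| = |P − V| = 43.322.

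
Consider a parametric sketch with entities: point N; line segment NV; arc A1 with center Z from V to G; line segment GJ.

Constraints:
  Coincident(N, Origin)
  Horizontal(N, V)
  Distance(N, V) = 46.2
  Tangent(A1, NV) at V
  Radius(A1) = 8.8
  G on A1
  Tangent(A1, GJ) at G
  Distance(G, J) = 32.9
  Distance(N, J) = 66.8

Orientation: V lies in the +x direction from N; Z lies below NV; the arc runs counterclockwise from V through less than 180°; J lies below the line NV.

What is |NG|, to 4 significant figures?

40.13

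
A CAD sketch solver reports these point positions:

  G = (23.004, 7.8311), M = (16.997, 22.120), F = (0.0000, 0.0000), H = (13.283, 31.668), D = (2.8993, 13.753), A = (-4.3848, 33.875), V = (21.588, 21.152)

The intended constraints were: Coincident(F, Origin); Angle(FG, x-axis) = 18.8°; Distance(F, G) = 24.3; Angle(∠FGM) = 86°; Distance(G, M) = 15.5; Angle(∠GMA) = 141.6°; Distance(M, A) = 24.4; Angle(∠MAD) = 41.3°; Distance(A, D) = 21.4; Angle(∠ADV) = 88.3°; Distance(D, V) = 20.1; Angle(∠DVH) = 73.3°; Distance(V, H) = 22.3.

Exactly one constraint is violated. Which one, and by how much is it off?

Distance(V, H) = 22.3 — off by 8.90.

F = (0.00, 0.00) ✓; FG at 18.80° ✓; |FG| = 24.30 ✓; ∠FGM = 86.00° ✓; |GM| = 15.50 ✓; ∠GMA = 141.6° ✓; |MA| = 24.40 ✓; ∠MAD = 41.30° ✓; |AD| = 21.40 ✓; ∠ADV = 88.30° ✓; |DV| = 20.10 ✓; ∠DVH = 73.30° ✓; |VH| = 13.40 ✗.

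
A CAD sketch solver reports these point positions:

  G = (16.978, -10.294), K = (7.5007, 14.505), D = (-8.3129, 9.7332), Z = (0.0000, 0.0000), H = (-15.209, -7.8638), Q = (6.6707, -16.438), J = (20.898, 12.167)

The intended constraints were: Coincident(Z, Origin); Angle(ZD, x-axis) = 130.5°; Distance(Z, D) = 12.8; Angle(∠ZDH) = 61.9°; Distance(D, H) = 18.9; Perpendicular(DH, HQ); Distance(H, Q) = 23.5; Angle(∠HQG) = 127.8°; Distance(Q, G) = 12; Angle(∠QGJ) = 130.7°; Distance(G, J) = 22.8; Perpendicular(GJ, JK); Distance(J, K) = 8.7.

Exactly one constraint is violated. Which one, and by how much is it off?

Distance(J, K) = 8.7 — off by 4.90.

Z = (0.00, 0.00) ✓; ZD at 130.5° ✓; |ZD| = 12.80 ✓; ∠ZDH = 61.90° ✓; |DH| = 18.90 ✓; ∠(DH, HQ) = 90.00° ✓; |HQ| = 23.50 ✓; ∠HQG = 127.8° ✓; |QG| = 12.00 ✓; ∠QGJ = 130.7° ✓; |GJ| = 22.80 ✓; ∠(GJ, JK) = 90.00° ✓; |JK| = 13.60 ✗.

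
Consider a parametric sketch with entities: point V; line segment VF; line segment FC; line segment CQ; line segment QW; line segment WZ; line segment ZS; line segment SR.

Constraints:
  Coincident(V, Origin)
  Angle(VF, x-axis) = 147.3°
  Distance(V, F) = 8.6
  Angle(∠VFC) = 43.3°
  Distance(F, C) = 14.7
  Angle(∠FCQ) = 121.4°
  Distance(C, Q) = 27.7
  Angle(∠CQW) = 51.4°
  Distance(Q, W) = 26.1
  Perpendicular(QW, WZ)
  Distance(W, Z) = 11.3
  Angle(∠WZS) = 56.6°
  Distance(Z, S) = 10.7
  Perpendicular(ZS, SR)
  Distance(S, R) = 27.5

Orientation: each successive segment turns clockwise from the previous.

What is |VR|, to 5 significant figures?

33.122

V is at the origin; VF runs at 147.3° with length 8.6, so F = (-7.2370, 4.6461). ∠VFC = 43.3° gives FC at 10.600° from the x-axis; with |FC| = 14.7, C = (7.2122, 7.3502). ∠FCQ = 121.4° gives CQ at -48.000° from the x-axis; with |CQ| = 27.7, Q = (25.747, -13.235). ∠CQW = 51.4° gives QW at -176.60° from the x-axis; with |QW| = 26.1, W = (-0.30698, -14.783). QW is perpendicular to WZ, so WZ runs at 93.400°; with |WZ| = 11.3, Z = (-0.97715, -3.5027). ∠WZS = 56.6° gives ZS at -30.000° from the x-axis; with |ZS| = 10.7, S = (8.2893, -8.8527). The perpendicularity gives SR at right angles to ZS, so SR runs at -120.00°; with |SR| = 27.5, R = (-5.4607, -32.668). Then |VR| = |R − V| = 33.122.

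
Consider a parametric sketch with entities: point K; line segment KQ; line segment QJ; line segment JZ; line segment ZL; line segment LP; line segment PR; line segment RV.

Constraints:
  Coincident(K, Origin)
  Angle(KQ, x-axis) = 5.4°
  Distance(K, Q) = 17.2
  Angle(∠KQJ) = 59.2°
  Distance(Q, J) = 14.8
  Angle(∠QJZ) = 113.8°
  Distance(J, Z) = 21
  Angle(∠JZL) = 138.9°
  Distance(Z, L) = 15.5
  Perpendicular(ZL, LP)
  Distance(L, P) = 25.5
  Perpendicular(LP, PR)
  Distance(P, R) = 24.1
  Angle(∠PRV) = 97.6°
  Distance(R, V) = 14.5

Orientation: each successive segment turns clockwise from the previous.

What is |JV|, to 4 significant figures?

5.944

The perpendicularity gives PR at right angles to LP, so PR runs at -42.70°; with |PR| = 24.1, R = (13.40, 1.744). ∠PRV = 97.6° gives RV at -125.1° from the x-axis; with |RV| = 14.5, V = (5.059, -10.12). Then |JV| = |V − J| = 5.944.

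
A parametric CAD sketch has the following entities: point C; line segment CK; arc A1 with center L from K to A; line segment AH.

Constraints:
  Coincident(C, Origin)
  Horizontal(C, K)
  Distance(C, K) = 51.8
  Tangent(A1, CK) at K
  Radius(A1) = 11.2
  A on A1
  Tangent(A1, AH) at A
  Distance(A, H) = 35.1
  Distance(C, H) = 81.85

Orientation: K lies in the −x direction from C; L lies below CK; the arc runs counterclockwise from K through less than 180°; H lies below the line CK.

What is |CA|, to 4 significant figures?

63.47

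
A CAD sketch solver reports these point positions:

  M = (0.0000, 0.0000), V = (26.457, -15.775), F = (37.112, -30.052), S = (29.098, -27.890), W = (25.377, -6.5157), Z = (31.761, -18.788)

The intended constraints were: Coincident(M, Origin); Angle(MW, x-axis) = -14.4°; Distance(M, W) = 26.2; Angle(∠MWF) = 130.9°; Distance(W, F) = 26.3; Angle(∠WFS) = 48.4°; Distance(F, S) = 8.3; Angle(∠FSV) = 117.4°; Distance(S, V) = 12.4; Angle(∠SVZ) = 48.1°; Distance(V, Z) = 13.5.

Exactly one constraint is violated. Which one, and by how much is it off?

Distance(V, Z) = 13.5 — off by 7.40.

M = (0.00, 0.00) ✓; MW at -14.40° ✓; |MW| = 26.20 ✓; ∠MWF = 130.9° ✓; |WF| = 26.30 ✓; ∠WFS = 48.40° ✓; |FS| = 8.301 ✓; ∠FSV = 117.4° ✓; |SV| = 12.40 ✓; ∠SVZ = 48.10° ✓; |VZ| = 6.100 ✗.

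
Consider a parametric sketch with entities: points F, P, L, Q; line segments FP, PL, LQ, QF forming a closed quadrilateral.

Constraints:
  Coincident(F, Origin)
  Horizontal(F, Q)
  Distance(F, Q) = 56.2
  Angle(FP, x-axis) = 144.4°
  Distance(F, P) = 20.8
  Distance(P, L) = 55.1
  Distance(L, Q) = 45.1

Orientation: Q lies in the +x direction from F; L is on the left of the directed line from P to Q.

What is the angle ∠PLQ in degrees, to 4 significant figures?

94.87°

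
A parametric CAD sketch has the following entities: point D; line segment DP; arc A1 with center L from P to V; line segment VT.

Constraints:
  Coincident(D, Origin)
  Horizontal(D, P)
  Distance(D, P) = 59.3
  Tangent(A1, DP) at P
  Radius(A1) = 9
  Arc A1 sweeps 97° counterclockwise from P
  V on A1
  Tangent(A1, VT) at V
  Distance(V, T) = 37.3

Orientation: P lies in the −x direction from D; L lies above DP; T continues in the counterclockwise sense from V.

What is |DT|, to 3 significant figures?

72.4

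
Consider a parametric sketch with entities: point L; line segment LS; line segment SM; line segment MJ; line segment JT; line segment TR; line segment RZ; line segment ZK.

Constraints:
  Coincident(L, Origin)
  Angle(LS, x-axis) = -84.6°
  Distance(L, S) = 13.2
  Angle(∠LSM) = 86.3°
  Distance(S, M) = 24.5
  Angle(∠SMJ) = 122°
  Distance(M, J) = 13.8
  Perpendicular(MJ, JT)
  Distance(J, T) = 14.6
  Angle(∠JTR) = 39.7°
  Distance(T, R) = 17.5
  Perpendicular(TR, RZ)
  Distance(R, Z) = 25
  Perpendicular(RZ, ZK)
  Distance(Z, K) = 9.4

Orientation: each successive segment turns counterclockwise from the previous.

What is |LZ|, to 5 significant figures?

47.875

L is at the origin; LS runs at -84.6° with length 13.2, so S = (1.2422, -13.141). ∠LSM = 86.3° gives SM at 9.1000° from the x-axis; with |SM| = 24.5, M = (25.434, -9.2665). ∠SMJ = 122.0° gives MJ at 67.100° from the x-axis; with |MJ| = 13.8, J = (30.804, 3.4458). The perpendicularity gives JT at right angles to MJ, so JT runs at 157.10°; with |JT| = 14.6, T = (17.354, 9.1270). ∠JTR = 39.7° gives TR at -62.600° from the x-axis; with |TR| = 17.5, R = (25.408, -6.4097). TR is perpendicular to RZ, so RZ runs at 27.400°; with |RZ| = 25.0, Z = (47.603, 5.0952). Then |LZ| = |Z − L| = 47.875.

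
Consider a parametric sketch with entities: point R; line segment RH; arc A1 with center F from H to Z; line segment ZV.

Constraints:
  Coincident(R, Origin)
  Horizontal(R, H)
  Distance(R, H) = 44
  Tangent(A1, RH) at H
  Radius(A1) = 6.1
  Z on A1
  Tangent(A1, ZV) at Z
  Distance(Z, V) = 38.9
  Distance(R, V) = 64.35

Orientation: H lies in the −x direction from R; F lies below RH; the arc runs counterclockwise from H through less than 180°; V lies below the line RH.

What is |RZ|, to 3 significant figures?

50.5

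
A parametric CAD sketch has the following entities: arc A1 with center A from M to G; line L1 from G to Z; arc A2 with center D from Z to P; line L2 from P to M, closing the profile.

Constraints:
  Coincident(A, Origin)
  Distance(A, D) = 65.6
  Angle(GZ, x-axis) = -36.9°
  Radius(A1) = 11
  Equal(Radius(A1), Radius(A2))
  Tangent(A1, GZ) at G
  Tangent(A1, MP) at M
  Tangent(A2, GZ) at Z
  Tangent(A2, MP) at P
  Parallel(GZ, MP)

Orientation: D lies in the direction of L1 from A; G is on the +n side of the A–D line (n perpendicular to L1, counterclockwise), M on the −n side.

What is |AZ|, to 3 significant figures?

66.5

Tangency of A1 to both parallel lines with radius 11.0 puts G and M at A ± 11.0·n: G = (6.60, 8.80), M = (-6.60, -8.80). Equal radii place Z and P the same way about D: Z = D + 11.0·n = (59.1, -30.6), P = D − 11.0·n = (45.9, -48.2). Then |AZ| = |Z − A| = 66.5.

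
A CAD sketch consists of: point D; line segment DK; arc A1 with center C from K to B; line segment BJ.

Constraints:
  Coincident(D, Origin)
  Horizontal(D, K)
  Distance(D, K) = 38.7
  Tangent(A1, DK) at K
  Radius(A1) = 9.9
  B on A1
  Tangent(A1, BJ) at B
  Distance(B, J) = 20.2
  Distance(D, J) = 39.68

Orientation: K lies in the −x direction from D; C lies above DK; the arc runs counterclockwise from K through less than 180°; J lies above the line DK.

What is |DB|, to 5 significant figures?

30.210

Checks: |CB| = 9.900 ✓; ∠(CB, BJ) = 90.00° ✓; |BJ| = 20.20 ✓; |DJ| = 39.68 ✓.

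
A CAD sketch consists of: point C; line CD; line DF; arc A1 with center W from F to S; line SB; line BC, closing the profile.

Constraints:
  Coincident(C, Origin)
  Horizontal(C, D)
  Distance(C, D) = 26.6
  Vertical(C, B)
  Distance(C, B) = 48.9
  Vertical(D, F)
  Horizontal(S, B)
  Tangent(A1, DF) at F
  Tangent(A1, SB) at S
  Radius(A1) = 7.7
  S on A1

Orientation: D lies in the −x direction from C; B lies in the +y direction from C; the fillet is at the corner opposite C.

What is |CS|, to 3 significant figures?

52.4

C is at the origin; C and D share the same y with |CD| = 26.6 and D on the −x side, so D = (-26.6, 0.00). C and B share the same x with |CB| = 48.9 and B on the +y side, so B = (0.00, 48.9). The virtual corner opposite C is at (-26.6, 48.9). Tangency of A1 to DF means the radius WF is perpendicular to DF and the tangent condition forces WS to be normal to SB, with radius 7.7, so the center W sits 7.7 in from both sides at W = (-18.9, 41.2). That places the tangent points at F = (-26.6, 41.2) on DF and S = (-18.9, 48.9) on SB. Then |CS| = |S − C| = 52.4.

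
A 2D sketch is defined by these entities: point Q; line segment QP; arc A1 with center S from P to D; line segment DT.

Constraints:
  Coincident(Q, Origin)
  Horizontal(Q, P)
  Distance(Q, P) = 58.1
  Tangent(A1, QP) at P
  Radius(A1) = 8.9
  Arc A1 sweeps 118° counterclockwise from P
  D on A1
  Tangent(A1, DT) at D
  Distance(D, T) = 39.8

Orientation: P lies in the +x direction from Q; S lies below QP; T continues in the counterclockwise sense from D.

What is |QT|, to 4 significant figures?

84.12

Q is at the origin; Q and P share the same y with |QP| = 58.1 and P on the +x side, so P = (58.10, 0.000). Since A1 is tangent to QP there, SP ⟂ QP, so S = P + (0, -8.9) = (58.10, -8.900). On A1, P sits at bearing 90° from S; a 118° counterclockwise sweep puts D at bearing 208°, so D = S + 8.9·(cos 208°, sin 208°) = (50.24, -13.08). Tangency of A1 to DT means the radius SD is perpendicular to DT, so DT runs along (−sin 208°, cos 208°); with |DT| = 39.8, T = (68.93, -48.22). Then |QT| = |T − Q| = 84.12.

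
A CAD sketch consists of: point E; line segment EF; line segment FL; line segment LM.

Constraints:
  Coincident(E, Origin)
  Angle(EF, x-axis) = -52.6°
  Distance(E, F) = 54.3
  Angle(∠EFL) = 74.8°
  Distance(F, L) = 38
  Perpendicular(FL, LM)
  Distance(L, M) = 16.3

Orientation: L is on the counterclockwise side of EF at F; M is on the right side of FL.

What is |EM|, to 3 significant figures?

72.7

E is at the origin; EF runs at -52.6° with length 54.3, so F = 54.3·(cos -52.6°, sin -52.6°) = (33.0, -43.1). ∠EFL = 74.8°, so FL runs at -52.6° + (180° − 74.8°) = 52.6° from the x-axis; with |FL| = 38.0, L = F + 38.0·(cos 52.6°, sin 52.6°) = (56.1, -12.9). The perpendicularity gives LM at right angles to FL; with |LM| = 16.3 on the right of FL, M = L + 16.3·(0.794, -0.607) = (69.0, -22.8). Then |EM| = |M − E| = 72.7.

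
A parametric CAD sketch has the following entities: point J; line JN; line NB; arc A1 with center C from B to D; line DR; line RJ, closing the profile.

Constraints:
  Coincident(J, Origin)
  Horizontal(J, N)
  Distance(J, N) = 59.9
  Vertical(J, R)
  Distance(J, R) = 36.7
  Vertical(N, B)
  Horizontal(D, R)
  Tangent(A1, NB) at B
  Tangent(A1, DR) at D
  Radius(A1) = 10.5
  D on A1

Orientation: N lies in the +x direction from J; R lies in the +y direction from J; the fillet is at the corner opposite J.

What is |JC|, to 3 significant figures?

55.9

J is at the origin; J and N share the same y with |JN| = 59.9 and N on the +x side, so N = (59.9, 0.00). J and R share the same x with |JR| = 36.7 and R on the +y side, so R = (0.00, 36.7). The virtual corner opposite J is at (59.9, 36.7). Tangency of A1 to NB means the radius CB is perpendicular to NB and since A1 is tangent to DR there, CD ⟂ DR, with radius 10.5, so the center C sits 10.5 in from both sides at C = (49.4, 26.2). Then |JC| = |C − J| = 55.9.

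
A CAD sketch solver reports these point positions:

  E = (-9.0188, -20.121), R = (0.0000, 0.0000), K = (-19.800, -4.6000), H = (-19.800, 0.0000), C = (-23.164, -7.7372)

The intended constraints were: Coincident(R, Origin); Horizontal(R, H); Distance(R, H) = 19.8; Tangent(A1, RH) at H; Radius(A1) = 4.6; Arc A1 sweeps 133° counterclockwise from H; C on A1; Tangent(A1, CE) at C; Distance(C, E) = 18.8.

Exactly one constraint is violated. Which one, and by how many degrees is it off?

Tangent(A1, CE) at C — off by 5.80°.

R = (0.00, 0.00) ✓; R.y = 0.00, H.y = 0.00 ✓; |RH| = 19.80 ✓; ∠(KH, HR) = 90.00° ✓; |KH| = 4.600 ✓; bearing(K→C) − bearing(K→H) = 133.0° ✓; |KC| = 4.600 ✓; ∠(KC, CE) = 84.20° ✗; |CE| = 18.80 ✓.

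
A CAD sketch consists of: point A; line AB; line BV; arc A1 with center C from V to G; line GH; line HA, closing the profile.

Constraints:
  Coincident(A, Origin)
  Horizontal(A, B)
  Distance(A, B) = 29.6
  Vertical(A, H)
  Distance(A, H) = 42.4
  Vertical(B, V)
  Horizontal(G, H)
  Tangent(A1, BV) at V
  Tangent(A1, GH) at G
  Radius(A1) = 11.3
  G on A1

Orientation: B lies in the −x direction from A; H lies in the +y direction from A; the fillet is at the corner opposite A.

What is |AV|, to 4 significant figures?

42.93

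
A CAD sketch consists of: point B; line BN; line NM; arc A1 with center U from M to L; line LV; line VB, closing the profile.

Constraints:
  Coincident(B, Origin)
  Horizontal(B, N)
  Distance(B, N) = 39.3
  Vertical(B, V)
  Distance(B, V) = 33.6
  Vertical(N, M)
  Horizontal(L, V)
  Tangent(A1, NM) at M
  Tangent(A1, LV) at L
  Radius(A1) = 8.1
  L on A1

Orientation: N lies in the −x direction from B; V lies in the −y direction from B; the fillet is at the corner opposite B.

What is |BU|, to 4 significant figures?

40.30

B is at the origin; B and N share the same y with |BN| = 39.3 and N on the −x side, so N = (-39.30, 0.000). BV is vertical with |BV| = 33.6 and V on the −y side, so V = (0.000, -33.60). The virtual corner opposite B is at (-39.30, -33.60). Since A1 is tangent to NM there, UM ⟂ NM and A1 meets LV tangentially, so UL is at right angles to LV, with radius 8.1, so the center U sits 8.1 in from both sides at U = (-31.20, -25.50). Then |BU| = |U − B| = 40.30.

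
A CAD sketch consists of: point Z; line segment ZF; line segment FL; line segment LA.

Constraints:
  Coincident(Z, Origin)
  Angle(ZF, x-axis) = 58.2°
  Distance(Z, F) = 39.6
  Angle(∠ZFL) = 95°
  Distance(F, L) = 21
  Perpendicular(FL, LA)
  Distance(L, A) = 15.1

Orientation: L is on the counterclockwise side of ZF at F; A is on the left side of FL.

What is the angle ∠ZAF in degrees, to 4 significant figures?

80.60°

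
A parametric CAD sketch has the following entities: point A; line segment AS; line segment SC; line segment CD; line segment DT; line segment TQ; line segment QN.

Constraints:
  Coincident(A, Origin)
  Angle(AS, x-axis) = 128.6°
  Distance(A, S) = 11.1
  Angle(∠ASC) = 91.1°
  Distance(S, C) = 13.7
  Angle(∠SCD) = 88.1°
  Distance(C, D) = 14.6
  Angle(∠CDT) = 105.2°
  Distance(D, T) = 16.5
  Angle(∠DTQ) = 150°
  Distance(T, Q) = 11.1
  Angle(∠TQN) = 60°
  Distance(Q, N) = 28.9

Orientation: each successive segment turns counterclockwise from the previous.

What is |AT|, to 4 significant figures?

7.749

A is at the origin; AS runs at 128.6° with length 11.1, so S = (-6.925, 8.675). ∠ASC = 91.1° gives SC at -142.5° from the x-axis; with |SC| = 13.7, C = (-17.79, 0.3348). ∠SCD = 88.1° gives CD at -50.60° from the x-axis; with |CD| = 14.6, D = (-8.527, -10.95). ∠CDT = 105.2° gives DT at 24.20° from the x-axis; with |DT| = 16.5, T = (6.523, -4.183). Then |AT| = |T − A| = 7.749.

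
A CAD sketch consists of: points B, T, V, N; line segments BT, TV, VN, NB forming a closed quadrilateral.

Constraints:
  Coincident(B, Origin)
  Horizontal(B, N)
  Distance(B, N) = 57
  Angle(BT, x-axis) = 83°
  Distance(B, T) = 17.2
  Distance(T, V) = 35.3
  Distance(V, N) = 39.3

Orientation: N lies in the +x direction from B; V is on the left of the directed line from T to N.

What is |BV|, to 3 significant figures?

46.7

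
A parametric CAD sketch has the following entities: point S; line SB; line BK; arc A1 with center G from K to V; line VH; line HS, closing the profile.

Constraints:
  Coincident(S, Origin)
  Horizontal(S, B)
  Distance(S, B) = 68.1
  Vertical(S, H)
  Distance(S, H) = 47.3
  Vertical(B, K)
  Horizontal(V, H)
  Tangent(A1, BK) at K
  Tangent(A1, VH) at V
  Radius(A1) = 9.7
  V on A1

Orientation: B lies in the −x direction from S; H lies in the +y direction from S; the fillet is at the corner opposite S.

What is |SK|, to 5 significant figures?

77.791

S is at the origin; SB is horizontal with |SB| = 68.1 and B on the −x side, so B = (-68.100, 0.0000). SH is vertical with |SH| = 47.3 and H on the +y side, so H = (0.0000, 47.300). The virtual corner opposite S is at (-68.100, 47.300). The tangent condition forces GK to be normal to BK and tangency of A1 to VH means the radius GV is perpendicular to VH, with radius 9.7, so the center G sits 9.7 in from both sides at G = (-58.400, 37.600). That places the tangent points at K = (-68.100, 37.600) on BK and V = (-58.400, 47.300) on VH. Then |SK| = |K − S| = 77.791.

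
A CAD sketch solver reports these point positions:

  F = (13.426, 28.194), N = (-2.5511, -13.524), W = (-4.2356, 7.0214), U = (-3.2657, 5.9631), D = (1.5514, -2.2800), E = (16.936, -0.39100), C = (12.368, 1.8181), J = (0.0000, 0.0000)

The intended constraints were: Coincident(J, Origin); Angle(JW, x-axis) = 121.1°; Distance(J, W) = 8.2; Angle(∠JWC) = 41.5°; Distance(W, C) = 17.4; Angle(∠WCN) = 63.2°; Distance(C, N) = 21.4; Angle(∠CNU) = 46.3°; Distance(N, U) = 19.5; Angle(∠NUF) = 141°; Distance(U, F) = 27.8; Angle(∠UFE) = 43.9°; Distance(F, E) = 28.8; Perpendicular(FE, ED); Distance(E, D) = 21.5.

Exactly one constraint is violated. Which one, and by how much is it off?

Distance(E, D) = 21.5 — off by 6.00.

J = (0.00, 0.00) ✓; JW at 121.1° ✓; |JW| = 8.200 ✓; ∠JWC = 41.50° ✓; |WC| = 17.40 ✓; ∠WCN = 63.20° ✓; |CN| = 21.40 ✓; ∠CNU = 46.30° ✓; |NU| = 19.50 ✓; ∠NUF = 141.0° ✓; |UF| = 27.80 ✓; ∠UFE = 43.90° ✓; |FE| = 28.80 ✓; ∠(FE, ED) = 90.00° ✓; |ED| = 15.50 ✗.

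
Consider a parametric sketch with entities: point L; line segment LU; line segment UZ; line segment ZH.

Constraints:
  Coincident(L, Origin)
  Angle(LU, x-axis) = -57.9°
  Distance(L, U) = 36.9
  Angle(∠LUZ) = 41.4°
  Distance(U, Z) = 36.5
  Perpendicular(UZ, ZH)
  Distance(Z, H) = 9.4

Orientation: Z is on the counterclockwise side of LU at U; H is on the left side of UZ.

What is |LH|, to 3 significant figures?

17.4

L is at the origin; LU runs at -57.9° with length 36.9, so U = 36.9·(cos -57.9°, sin -57.9°) = (19.6, -31.3). ∠LUZ = 41.4°, so UZ runs at -57.9° + (180° − 41.4°) = 80.7° from the x-axis; with |UZ| = 36.5, Z = U + 36.5·(cos 80.7°, sin 80.7°) = (25.5, 4.76). UZ is perpendicular to ZH; with |ZH| = 9.4 on the left of UZ, H = Z + 9.4·(-0.987, 0.162) = (16.2, 6.28). Then |LH| = |H − L| = 17.4.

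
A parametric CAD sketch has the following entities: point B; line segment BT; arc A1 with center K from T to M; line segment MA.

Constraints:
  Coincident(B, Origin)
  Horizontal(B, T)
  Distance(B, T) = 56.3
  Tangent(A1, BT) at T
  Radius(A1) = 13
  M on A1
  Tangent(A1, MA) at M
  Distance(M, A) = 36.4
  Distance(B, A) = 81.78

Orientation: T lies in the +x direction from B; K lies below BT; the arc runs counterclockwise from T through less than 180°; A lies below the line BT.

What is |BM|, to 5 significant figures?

49.301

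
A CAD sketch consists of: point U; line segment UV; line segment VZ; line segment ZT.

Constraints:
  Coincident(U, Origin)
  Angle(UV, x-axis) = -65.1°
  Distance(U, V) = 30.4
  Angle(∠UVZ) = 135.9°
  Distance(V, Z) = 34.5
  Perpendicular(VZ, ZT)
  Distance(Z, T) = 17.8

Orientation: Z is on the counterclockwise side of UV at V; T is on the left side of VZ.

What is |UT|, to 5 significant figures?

56.431

U is at the origin; UV runs at -65.1° with length 30.4, so V = 30.4·(cos -65.1°, sin -65.1°) = (12.799, -27.574). ∠UVZ = 135.9°, so VZ runs at -65.1° + (180° − 135.9°) = -21.000° from the x-axis; with |VZ| = 34.5, Z = V + 34.5·(cos -21.000°, sin -21.000°) = (45.008, -39.938). VZ ⟂ ZT; with |ZT| = 17.8 on the left of VZ, T = Z + 17.8·(0.35837, 0.93358) = (51.387, -23.320). Then |UT| = |T − U| = 56.431.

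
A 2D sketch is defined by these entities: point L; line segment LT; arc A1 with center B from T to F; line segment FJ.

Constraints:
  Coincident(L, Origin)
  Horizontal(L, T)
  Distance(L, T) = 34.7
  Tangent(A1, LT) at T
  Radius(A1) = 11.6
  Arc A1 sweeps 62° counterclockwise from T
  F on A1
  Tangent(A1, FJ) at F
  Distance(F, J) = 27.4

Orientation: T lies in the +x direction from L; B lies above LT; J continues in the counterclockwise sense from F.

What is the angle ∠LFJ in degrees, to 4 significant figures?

125.8°

L is at the origin; L and T share the same y with |LT| = 34.7 and T on the +x side, so T = (34.70, 0.000). A1 meets LT tangentially, so BT is at right angles to LT, so B = T + (0, 11.6) = (34.70, 11.60). On A1, T sits at bearing -90° from B; a 62° counterclockwise sweep puts F at bearing -28°, so F = B + 11.6·(cos -28°, sin -28°) = (44.94, 6.154). Since A1 is tangent to FJ there, BF ⟂ FJ, so FJ runs along (−sin -28°, cos -28°); with |FJ| = 27.4, J = (57.81, 30.35). Then cos ∠LFJ = FL·FJ / (|FL||FJ|), giving 125.8°.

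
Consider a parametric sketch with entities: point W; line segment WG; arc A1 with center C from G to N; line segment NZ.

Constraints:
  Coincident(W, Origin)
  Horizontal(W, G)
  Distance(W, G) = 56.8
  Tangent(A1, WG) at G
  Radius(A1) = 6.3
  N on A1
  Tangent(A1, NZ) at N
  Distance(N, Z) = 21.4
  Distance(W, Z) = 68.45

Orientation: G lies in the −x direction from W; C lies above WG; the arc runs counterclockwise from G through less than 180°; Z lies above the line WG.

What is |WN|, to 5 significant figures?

52.298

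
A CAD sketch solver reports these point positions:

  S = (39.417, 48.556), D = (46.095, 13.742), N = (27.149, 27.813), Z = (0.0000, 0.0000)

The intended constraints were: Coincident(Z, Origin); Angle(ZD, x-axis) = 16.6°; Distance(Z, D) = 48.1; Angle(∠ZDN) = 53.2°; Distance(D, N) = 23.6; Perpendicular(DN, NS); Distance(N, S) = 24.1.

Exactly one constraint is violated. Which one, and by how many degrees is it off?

Perpendicular(DN, NS) — off by 6.00°.

Z = (0.00, 0.00) ✓; ZD at 16.60° ✓; |ZD| = 48.10 ✓; ∠ZDN = 53.20° ✓; |DN| = 23.60 ✓; ∠(DN, NS) = 84.00° ✗; |NS| = 24.10 ✓.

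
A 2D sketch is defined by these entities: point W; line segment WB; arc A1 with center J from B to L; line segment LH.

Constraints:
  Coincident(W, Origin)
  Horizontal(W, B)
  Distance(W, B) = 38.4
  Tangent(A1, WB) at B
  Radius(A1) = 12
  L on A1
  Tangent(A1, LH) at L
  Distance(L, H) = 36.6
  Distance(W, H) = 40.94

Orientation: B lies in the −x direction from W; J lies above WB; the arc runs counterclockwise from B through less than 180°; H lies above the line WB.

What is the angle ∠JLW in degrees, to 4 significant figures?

166.9°

W is at the origin; WB is horizontal with |WB| = 38.4 and B on the −x side, so B = (-38.40, 0.000). The tangent condition forces JB to be normal to WB, so J = B + (0, 12) = (-38.40, 12.00). Since JL ⟂ LH (tangency), |JH| = √(12.0² + 36.6²) = 38.52 regardless of where L sits on A1. So H lies on both circle(W, 40.94) and circle(J, 38.52); the above-WB intersection is H = (-11.28, 39.35). L is the foot of the tangent from H: L = (-27.67, 6.627).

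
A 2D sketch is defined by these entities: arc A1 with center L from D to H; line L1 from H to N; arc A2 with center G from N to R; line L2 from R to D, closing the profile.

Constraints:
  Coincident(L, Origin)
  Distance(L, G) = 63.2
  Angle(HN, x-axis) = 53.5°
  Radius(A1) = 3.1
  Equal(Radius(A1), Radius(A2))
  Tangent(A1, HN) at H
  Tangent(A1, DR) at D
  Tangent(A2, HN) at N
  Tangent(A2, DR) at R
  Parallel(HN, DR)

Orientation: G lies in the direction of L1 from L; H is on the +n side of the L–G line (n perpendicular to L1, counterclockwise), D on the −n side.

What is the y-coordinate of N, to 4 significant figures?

52.65

The slot axis is L1's direction at 53.5°, so u = (cos 53.5°, sin 53.5°) = (0.5948, 0.8039) and n = (−sin 53.5°, cos 53.5°) = (-0.8039, 0.5948). L is at the origin and G lies 63.2 along u from L, so G = 63.2·u = (37.59, 50.80). Tangency of A1 to both parallel lines with radius 3.1 puts H and D at L ± 3.1·n: H = (-2.492, 1.844), D = (2.492, -1.844). Equal radii place N and R the same way about G: N = G + 3.1·n = (35.10, 52.65), R = G − 3.1·n = (40.08, 48.96). So N.y = 52.65.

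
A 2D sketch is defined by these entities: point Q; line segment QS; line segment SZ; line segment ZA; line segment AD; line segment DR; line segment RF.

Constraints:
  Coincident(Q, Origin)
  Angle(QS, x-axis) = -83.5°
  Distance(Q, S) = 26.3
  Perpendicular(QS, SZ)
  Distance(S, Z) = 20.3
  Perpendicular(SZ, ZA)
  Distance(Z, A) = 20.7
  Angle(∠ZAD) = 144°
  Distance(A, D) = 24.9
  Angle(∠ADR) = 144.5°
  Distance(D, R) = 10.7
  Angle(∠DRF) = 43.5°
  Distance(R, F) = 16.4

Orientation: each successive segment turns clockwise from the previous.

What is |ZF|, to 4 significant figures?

34.31

∠ADR = 144.5° gives DR at 25.00° from the x-axis; with |DR| = 10.7, R = (2.423, 18.33). ∠DRF = 43.5° gives RF at -111.5° from the x-axis; with |RF| = 16.4, F = (-3.587, 3.073). Then |ZF| = |F − Z| = 34.31.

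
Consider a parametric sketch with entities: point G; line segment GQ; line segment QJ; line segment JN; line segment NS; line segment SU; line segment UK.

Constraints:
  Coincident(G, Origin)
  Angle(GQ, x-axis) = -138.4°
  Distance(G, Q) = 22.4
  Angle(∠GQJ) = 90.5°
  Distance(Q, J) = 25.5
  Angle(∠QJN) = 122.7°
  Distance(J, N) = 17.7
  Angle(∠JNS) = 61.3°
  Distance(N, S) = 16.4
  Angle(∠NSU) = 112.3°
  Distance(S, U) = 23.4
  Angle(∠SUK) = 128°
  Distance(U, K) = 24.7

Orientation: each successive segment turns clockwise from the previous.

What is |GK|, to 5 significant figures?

53.196

G is at the origin; GQ runs at -138.4° with length 22.4, so Q = (-16.751, -14.872). ∠GQJ = 90.5° gives QJ at 132.10° from the x-axis; with |QJ| = 25.5, J = (-33.847, 4.0484). ∠QJN = 122.7° gives JN at 74.800° from the x-axis; with |JN| = 17.7, N = (-29.206, 21.129). ∠JNS = 61.3° gives NS at -43.900° from the x-axis; with |NS| = 16.4, S = (-17.389, 9.7574). ∠NSU = 112.3° gives SU at -111.60° from the x-axis; with |SU| = 23.4, U = (-26.003, -11.999). ∠SUK = 128.0° gives UK at -163.60° from the x-axis; with |UK| = 24.7, K = (-49.698, -18.973). Then |GK| = |K − G| = 53.196.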